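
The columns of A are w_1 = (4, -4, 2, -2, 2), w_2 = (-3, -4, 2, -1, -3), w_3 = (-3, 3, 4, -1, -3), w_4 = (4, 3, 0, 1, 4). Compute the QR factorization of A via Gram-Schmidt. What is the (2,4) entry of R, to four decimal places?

e_1 = w_1/‖w_1‖ = (4, -4, 2, -2, 2)/6.6332 = (0.6030, -0.6030, 0.3015, -0.3015, 0.3015).
r_{12} = e_1·w_2 = 0.6030.
u_2 = w_2 − 0.6030·e_1 = (-3.3636, -3.6364, 1.8182, -0.8182, -3.1818).
‖u_2‖ = 6.2158, so e_2 = (-0.5411, -0.5850, 0.2925, -0.1316, -0.5119).
r_{24} = e_2·w_4 = -6.0988.

r_{24} = -6.0988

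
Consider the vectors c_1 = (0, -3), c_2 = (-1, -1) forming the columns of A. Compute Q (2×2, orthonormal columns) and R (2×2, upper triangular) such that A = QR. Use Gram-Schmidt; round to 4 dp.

Q = [[0.0000, -1.0000], [-1.0000, 0.0000]], R = [[3.0000, 1.0000], [0.0000, 1.0000]]

e_1 = c_1/‖c_1‖ = (0, -3)/3.0000 = (0.0000, -1.0000).
r_{12} = e_1·c_2 = 1.0000.
u_2 = c_2 − 1.0000·e_1 = (-1.0000, 0.0000).
‖u_2‖ = 1.0000, so e_2 = (-1.0000, 0.0000).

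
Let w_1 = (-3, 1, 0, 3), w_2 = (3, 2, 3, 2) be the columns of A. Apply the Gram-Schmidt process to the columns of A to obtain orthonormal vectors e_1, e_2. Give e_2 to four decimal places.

e_2 = (0.5579, 0.4030, 0.5889, 0.4236)

e_1 = w_1/‖w_1‖ = (-3, 1, 0, 3)/4.3589 = (-0.6882, 0.2294, 0.0000, 0.6882).
r_{12} = e_1·w_2 = -0.2294.
u_2 = w_2 + 0.2294·e_1 = (2.8421, 2.0526, 3.0000, 2.1579).
‖u_2‖ = 5.0939, so e_2 = (0.5579, 0.4030, 0.5889, 0.4236).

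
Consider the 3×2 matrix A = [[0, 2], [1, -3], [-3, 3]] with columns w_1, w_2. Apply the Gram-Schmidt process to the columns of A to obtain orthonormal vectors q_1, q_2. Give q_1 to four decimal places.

w_1 = (0, 1, -3); ‖w_1‖ = 3.1623, so q_1 = (0.0000, 0.3162, -0.9487).

q_1 = (0.0000, 0.3162, -0.9487)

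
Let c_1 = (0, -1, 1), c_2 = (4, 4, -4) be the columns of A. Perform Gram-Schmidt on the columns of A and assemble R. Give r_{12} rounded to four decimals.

r_{12} = -5.6569

e_1 = c_1/‖c_1‖ = (0, -1, 1)/1.4142 = (0.0000, -0.7071, 0.7071).
r_{12} = e_1·c_2 = -5.6569.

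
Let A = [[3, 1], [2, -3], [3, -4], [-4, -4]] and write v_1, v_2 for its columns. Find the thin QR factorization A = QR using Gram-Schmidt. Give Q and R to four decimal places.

Q = [[0.4867, 0.1422], [0.3244, -0.4712], [0.4867, -0.6296], [-0.6489, -0.6012]], R = [[6.1644, 0.1622], [0.0000, 6.4787]]

q_1 = v_1/‖v_1‖ = (3, 2, 3, -4)/6.1644 = (0.4867, 0.3244, 0.4867, -0.6489).
r_{12} = q_1·v_2 = 0.1622.
u_2 = v_2 − 0.1622·q_1 = (0.9211, -3.0526, -4.0789, -3.8947).
‖u_2‖ = 6.4787, so q_2 = (0.1422, -0.4712, -0.6296, -0.6012).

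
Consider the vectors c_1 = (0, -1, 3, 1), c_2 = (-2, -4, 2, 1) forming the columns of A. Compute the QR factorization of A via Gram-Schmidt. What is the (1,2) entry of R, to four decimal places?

r_{12} = 3.3166

c_1 = (0, -1, 3, 1); ‖c_1‖ = 3.3166, so q_1 = (0.0000, -0.3015, 0.9045, 0.3015).
r_{12} = q_1·c_2 = 3.3166.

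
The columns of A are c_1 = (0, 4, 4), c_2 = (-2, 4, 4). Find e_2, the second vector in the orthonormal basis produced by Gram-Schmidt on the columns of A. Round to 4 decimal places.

e_2 = (-1.0000, 0.0000, 0.0000)

e_1 = c_1/‖c_1‖ = (0, 4, 4)/5.6569 = (0.0000, 0.7071, 0.7071).
r_{12} = e_1·c_2 = 5.6569.
u_2 = c_2 − 5.6569·e_1 = (-2.0000, 0.0000, 0.0000).
‖u_2‖ = 2.0000, so e_2 = (-1.0000, 0.0000, 0.0000).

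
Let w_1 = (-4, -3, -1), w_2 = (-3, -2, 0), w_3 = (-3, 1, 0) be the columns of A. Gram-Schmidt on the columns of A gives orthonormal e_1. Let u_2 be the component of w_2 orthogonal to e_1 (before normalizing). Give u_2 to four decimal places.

u_2 = (-0.2308, 0.0769, 0.6923)

e_1 = w_1/‖w_1‖ = (-4, -3, -1)/5.0990 = (-0.7845, -0.5883, -0.1961).
r_{12} = e_1·w_2 = 3.5301.
u_2 = w_2 − 3.5301·e_1 = (-0.2308, 0.0769, 0.6923).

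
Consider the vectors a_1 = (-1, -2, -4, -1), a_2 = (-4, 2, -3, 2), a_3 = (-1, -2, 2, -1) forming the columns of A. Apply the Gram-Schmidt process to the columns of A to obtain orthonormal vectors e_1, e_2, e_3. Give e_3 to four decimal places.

e_3 = (-0.6959, -0.5134, 0.4729, -0.1689)

a_1 = (-1, -2, -4, -1); ‖a_1‖ = 4.6904, so e_1 = (-0.2132, -0.4264, -0.8528, -0.2132).
e_1·a_2 = (-0.2132)·(-4) + (-0.4264)·2 + (-0.8528)·(-3) + (-0.2132)·2 = 2.1320.
u_2 = a_2 − 2.1320·e_1 = (-3.5455, 2.9091, -1.1818, 2.4545).
‖u_2‖ = 5.3343, so e_2 = (-0.6647, 0.5454, -0.2216, 0.4601).
e_1·a_3 = (-0.2132)·(-1) + (-0.4264)·(-2) + (-0.8528)·2 + (-0.2132)·(-1) = -0.4264; e_2·a_3 = (-0.6647)·(-1) + 0.5454·(-2) + (-0.2216)·2 + 0.4601·(-1) = -1.3293.
u_3 = a_3 + 0.4264·e_1 + 1.3293·e_2 = (-1.9744, -1.4569, 1.3419, -0.4792).
‖u_3‖ = 2.8374, so e_3 = (-0.6959, -0.5134, 0.4729, -0.1689).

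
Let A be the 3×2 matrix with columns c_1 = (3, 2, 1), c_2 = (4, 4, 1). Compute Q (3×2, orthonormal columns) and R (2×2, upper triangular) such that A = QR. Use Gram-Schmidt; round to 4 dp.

Q = [[0.8018, -0.4082], [0.5345, 0.8165], [0.2673, -0.4082]], R = [[3.7417, 5.6125], [0.0000, 1.2247]]

c_1 = (3, 2, 1); ‖c_1‖ = 3.7417, so e_1 = (0.8018, 0.5345, 0.2673).
e_1·c_2 = 0.8018·4 + 0.5345·4 + 0.2673·1 = 5.6125.
u_2 = c_2 − 5.6125·e_1 = (-0.5000, 1.0000, -0.5000).
‖u_2‖ = 1.2247, so e_2 = (-0.4082, 0.8165, -0.4082).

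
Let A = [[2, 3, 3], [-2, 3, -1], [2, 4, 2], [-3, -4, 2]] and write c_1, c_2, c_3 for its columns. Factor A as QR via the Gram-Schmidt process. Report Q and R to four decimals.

Q = [[0.4364, 0.1969, 0.5993], [-0.4364, 0.8816, -0.1174], [0.4364, 0.3766, 0.3492], [-0.6547, -0.2054, 0.7107]], R = [[4.5826, 4.3644, 1.3093], [0.0000, 5.5635, 0.0514], [0.0000, 0.0000, 4.0352]]

e_1 = c_1/‖c_1‖ = (2, -2, 2, -3)/4.5826 = (0.4364, -0.4364, 0.4364, -0.6547).
r_{12} = e_1·c_2 = 4.3644.
u_2 = c_2 − 4.3644·e_1 = (1.0952, 4.9048, 2.0952, -1.1429).
‖u_2‖ = 5.5635, so e_2 = (0.1969, 0.8816, 0.3766, -0.2054).
r_{13} = e_1·c_3 = 1.3093; r_{23} = e_2·c_3 = 0.0514.
u_3 = c_3 − 1.3093·e_1 − 0.0514·e_2 = (2.4185, -0.4738, 1.4092, 2.8677).
‖u_3‖ = 4.0352, so e_3 = (0.5993, -0.1174, 0.3492, 0.7107).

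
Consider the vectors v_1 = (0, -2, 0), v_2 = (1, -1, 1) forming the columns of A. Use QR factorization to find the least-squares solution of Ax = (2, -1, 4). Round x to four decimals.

x = (-1.0000, 3.0000)

v_1 = (0, -2, 0); ‖v_1‖ = 2.0000, so q_1 = (0.0000, -1.0000, 0.0000).
q_1·v_2 = 0.0000·1 + (-1.0000)·(-1) + 0.0000·1 = 1.0000.
u_2 = v_2 − 1.0000·q_1 = (1.0000, 0.0000, 1.0000).
‖u_2‖ = 1.4142, so q_2 = (0.7071, 0.0000, 0.7071).
Qᵀb = (1.0000, 4.2426).
Back-substitute: x_2 = 4.2426/1.4142 = 3.0000.
x_1 = (1.0000 − 1.0000·3.0000)/2.0000 = -1.0000.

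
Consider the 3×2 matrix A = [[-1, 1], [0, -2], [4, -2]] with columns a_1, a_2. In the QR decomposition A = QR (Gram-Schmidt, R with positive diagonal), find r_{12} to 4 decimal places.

r_{12} = -2.1828

a_1 = (-1, 0, 4); ‖a_1‖ = 4.1231, so q_1 = (-0.2425, 0.0000, 0.9701).
r_{12} = q_1·a_2 = -2.1828.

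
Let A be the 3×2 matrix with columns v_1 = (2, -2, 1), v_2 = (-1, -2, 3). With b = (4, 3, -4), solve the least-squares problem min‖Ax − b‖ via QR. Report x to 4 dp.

q_1 = v_1/‖v_1‖ = (2, -2, 1)/3.0000 = (0.6667, -0.6667, 0.3333).
r_{12} = q_1·v_2 = 1.6667.
u_2 = v_2 − 1.6667·q_1 = (-2.1111, -0.8889, 2.4444).
‖u_2‖ = 3.3500, so q_2 = (-0.6302, -0.2653, 0.7297).
Qᵀb = (-0.6667, -6.2356).
Back-substitute: x_2 = -6.2356/3.3500 = -1.8614.
x_1 = (-0.6667 − 1.6667·(-1.8614))/3.0000 = 0.8119.

x = (0.8119, -1.8614)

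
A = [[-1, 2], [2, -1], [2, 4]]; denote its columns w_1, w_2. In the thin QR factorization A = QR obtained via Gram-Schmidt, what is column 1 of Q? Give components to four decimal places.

w_1 = (-1, 2, 2); ‖w_1‖ = 3.0000, so q_1 = (-0.3333, 0.6667, 0.6667).

q_1 = (-0.3333, 0.6667, 0.6667)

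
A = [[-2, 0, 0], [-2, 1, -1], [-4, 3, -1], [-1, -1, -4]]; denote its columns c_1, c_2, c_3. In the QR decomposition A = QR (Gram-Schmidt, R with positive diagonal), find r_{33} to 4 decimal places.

r_{33} = 2.7609

c_1 = (-2, -2, -4, -1); ‖c_1‖ = 5.0000, so q_1 = (-0.4000, -0.4000, -0.8000, -0.2000).
q_1·c_2 = (-0.4000)·0 + (-0.4000)·1 + (-0.8000)·3 + (-0.2000)·(-1) = -2.6000.
u_2 = c_2 + 2.6000·q_1 = (-1.0400, -0.0400, 0.9200, -1.5200).
‖u_2‖ = 2.0591, so q_2 = (-0.5051, -0.0194, 0.4468, -0.7382).
q_1·c_3 = (-0.4000)·0 + (-0.4000)·(-1) + (-0.8000)·(-1) + (-0.2000)·(-4) = 2.0000; q_2·c_3 = (-0.5051)·0 + (-0.0194)·(-1) + 0.4468·(-1) + (-0.7382)·(-4) = 2.5253.
u_3 = c_3 − 2.0000·q_1 − 2.5253·q_2 = (2.0755, -0.1509, -0.5283, -1.7358).
r_{33} = ‖u_3‖ = 2.7609.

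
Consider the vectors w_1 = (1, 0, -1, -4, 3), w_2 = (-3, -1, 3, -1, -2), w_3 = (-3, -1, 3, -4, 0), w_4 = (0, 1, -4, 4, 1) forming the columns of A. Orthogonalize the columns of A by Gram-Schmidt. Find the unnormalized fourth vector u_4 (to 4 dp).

u_4 = (-2.0519, -0.5195, -1.9481, 0.2078, 0.3117)

w_1 = (1, 0, -1, -4, 3); ‖w_1‖ = 5.1962, so e_1 = (0.1925, 0.0000, -0.1925, -0.7698, 0.5774).
e_1·w_2 = 0.1925·(-3) + 0.0000·(-1) + (-0.1925)·3 + (-0.7698)·(-1) + 0.5774·(-2) = -1.5396.
u_2 = w_2 + 1.5396·e_1 = (-2.7037, -1.0000, 2.7037, -2.1852, -1.1111).
‖u_2‖ = 4.6508, so e_2 = (-0.5813, -0.2150, 0.5813, -0.4699, -0.2389).
e_1·w_3 = 0.1925·(-3) + 0.0000·(-1) + (-0.1925)·3 + (-0.7698)·(-4) + 0.5774·0 = 1.9245; e_2·w_3 = (-0.5813)·(-3) + (-0.2150)·(-1) + 0.5813·3 + (-0.4699)·(-4) + (-0.2389)·0 = 5.5825.
u_3 = w_3 − 1.9245·e_1 − 5.5825·e_2 = (-0.1250, 0.2003, 0.1250, 0.1045, 0.2226).
‖u_3‖ = 0.3631, so e_3 = (-0.3442, 0.5517, 0.3442, 0.2877, 0.6130).
e_1·w_4 = 0.1925·0 + 0.0000·1 + (-0.1925)·(-4) + (-0.7698)·4 + 0.5774·1 = -1.7321; e_2·w_4 = (-0.5813)·0 + (-0.2150)·1 + 0.5813·(-4) + (-0.4699)·4 + (-0.2389)·1 = -4.6587; e_3·w_4 = (-0.3442)·0 + 0.5517·1 + 0.3442·(-4) + 0.2877·4 + 0.6130·1 = 0.9384.
u_4 = w_4 + 1.7321·e_1 + 4.6587·e_2 − 0.9384·e_3 = (-2.0519, -0.5195, -1.9481, 0.2078, 0.3117).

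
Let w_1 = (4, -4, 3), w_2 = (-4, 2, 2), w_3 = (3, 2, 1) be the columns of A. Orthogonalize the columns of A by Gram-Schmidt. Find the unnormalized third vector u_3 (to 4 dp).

q_1 = w_1/‖w_1‖ = (4, -4, 3)/6.4031 = (0.6247, -0.6247, 0.4685).
r_{12} = q_1·w_2 = -2.8111.
u_2 = w_2 + 2.8111·q_1 = (-2.2439, 0.2439, 3.3171).
‖u_2‖ = 4.0122, so q_2 = (-0.5593, 0.0608, 0.8268).
r_{13} = q_1·w_3 = 1.0932; r_{23} = q_2·w_3 = -0.7295.
u_3 = w_3 − 1.0932·q_1 + 0.7295·q_2 = (1.9091, 2.7273, 1.0909).

u_3 = (1.9091, 2.7273, 1.0909)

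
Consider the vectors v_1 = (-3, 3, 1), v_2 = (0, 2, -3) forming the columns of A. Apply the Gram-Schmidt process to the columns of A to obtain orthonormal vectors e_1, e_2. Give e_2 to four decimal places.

e_2 = (0.1338, 0.4313, -0.8922)

v_1 = (-3, 3, 1); ‖v_1‖ = 4.3589, so e_1 = (-0.6882, 0.6882, 0.2294).
e_1·v_2 = (-0.6882)·0 + 0.6882·2 + 0.2294·(-3) = 0.6882.
u_2 = v_2 − 0.6882·e_1 = (0.4737, 1.5263, -3.1579).
‖u_2‖ = 3.5393, so e_2 = (0.1338, 0.4313, -0.8922).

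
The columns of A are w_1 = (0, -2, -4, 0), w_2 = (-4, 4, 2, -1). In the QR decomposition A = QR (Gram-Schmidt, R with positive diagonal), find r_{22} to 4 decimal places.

r_{22} = 4.9193

w_1 = (0, -2, -4, 0); ‖w_1‖ = 4.4721, so q_1 = (0.0000, -0.4472, -0.8944, 0.0000).
q_1·w_2 = 0.0000·(-4) + (-0.4472)·4 + (-0.8944)·2 + 0.0000·(-1) = -3.5777.
u_2 = w_2 + 3.5777·q_1 = (-4.0000, 2.4000, -1.2000, -1.0000).
r_{22} = ‖u_2‖ = 4.9193.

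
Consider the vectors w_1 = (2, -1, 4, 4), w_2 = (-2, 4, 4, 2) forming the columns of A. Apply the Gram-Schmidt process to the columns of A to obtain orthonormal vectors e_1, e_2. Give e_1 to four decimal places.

w_1 = (2, -1, 4, 4); ‖w_1‖ = 6.0828, so e_1 = (0.3288, -0.1644, 0.6576, 0.6576).

e_1 = (0.3288, -0.1644, 0.6576, 0.6576)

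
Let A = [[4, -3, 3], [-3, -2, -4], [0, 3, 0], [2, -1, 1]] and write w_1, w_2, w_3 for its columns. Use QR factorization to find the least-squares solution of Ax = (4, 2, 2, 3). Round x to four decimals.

x = (4.0213, 0.5106, -3.7128)

w_1 = (4, -3, 0, 2); ‖w_1‖ = 5.3852, so q_1 = (0.7428, -0.5571, 0.0000, 0.3714).
q_1·w_2 = 0.7428·(-3) + (-0.5571)·(-2) + 0.0000·3 + 0.3714·(-1) = -1.4856.
u_2 = w_2 + 1.4856·q_1 = (-1.8966, -2.8276, 3.0000, -0.4483).
‖u_2‖ = 4.5599, so q_2 = (-0.4159, -0.6201, 0.6579, -0.0983).
q_1·w_3 = 0.7428·3 + (-0.5571)·(-4) + 0.0000·0 + 0.3714·1 = 4.8281; q_2·w_3 = (-0.4159)·3 + (-0.6201)·(-4) + 0.6579·0 + (-0.0983)·1 = 1.1343.
u_3 = w_3 − 4.8281·q_1 − 1.1343·q_2 = (-0.1144, -0.6070, -0.7463, -0.6816).
‖u_3‖ = 1.1845, so q_3 = (-0.0966, -0.5124, -0.6300, -0.5754).
Qᵀb = (2.9711, -1.8830, -4.3977).
Back-substitute: x_3 = -4.3977/1.1845 = -3.7128.
x_2 = (-1.8830 − 1.1343·(-3.7128))/4.5599 = 0.5106.
x_1 = (2.9711 + 1.4856·0.5106 − 4.8281·(-3.7128))/5.3852 = 4.0213.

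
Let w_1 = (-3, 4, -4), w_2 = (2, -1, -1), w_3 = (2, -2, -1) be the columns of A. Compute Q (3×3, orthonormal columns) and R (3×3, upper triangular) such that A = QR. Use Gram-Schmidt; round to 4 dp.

w_1 = (-3, 4, -4); ‖w_1‖ = 6.4031, so e_1 = (-0.4685, 0.6247, -0.6247).
e_1·w_2 = (-0.4685)·2 + 0.6247·(-1) + (-0.6247)·(-1) = -0.9370.
u_2 = w_2 + 0.9370·e_1 = (1.5610, -0.4146, -1.5854).
‖u_2‖ = 2.2632, so e_2 = (0.6897, -0.1832, -0.7005).
e_1·w_3 = (-0.4685)·2 + 0.6247·(-2) + (-0.6247)·(-1) = -1.5617; e_2·w_3 = 0.6897·2 + (-0.1832)·(-2) + (-0.7005)·(-1) = 2.4464.
u_3 = w_3 + 1.5617·e_1 − 2.4464·e_2 = (-0.4190, -0.5762, -0.2619).
‖u_3‖ = 0.7591, so e_3 = (-0.5521, -0.7591, -0.3450).

Q = [[-0.4685, 0.6897, -0.5521], [0.6247, -0.1832, -0.7591], [-0.6247, -0.7005, -0.3450]], R = [[6.4031, -0.9370, -1.5617], [0.0000, 2.2632, 2.4464], [0.0000, 0.0000, 0.7591]]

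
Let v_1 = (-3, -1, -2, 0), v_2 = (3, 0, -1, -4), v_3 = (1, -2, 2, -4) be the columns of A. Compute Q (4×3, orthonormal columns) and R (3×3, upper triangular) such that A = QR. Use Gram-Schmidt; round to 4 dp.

Q = [[-0.8018, 0.3162, -0.2787], [-0.2673, -0.1054, -0.5464], [-0.5345, -0.4216, 0.6913], [0.0000, -0.8433, -0.3819]], R = [[3.7417, -1.8708, -1.3363], [0.0000, 4.7434, 3.0569], [0.0000, 0.0000, 3.7242]]

v_1 = (-3, -1, -2, 0); ‖v_1‖ = 3.7417, so e_1 = (-0.8018, -0.2673, -0.5345, 0.0000).
e_1·v_2 = (-0.8018)·3 + (-0.2673)·0 + (-0.5345)·(-1) + 0.0000·(-4) = -1.8708.
u_2 = v_2 + 1.8708·e_1 = (1.5000, -0.5000, -2.0000, -4.0000).
‖u_2‖ = 4.7434, so e_2 = (0.3162, -0.1054, -0.4216, -0.8433).
e_1·v_3 = (-0.8018)·1 + (-0.2673)·(-2) + (-0.5345)·2 + 0.0000·(-4) = -1.3363; e_2·v_3 = 0.3162·1 + (-0.1054)·(-2) + (-0.4216)·2 + (-0.8433)·(-4) = 3.0569.
u_3 = v_3 + 1.3363·e_1 − 3.0569·e_2 = (-1.0381, -2.0349, 2.5746, -1.4222).
‖u_3‖ = 3.7242, so e_3 = (-0.2787, -0.5464, 0.6913, -0.3819).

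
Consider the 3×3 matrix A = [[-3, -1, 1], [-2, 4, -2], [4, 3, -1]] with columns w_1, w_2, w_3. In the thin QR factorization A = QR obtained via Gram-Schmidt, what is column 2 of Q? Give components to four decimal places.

e_2 = (-0.0559, 0.9092, 0.4126)

e_1 = w_1/‖w_1‖ = (-3, -2, 4)/5.3852 = (-0.5571, -0.3714, 0.7428).
r_{12} = e_1·w_2 = 1.2999.
u_2 = w_2 − 1.2999·e_1 = (-0.2759, 4.4828, 2.0345).
‖u_2‖ = 4.9306, so e_2 = (-0.0559, 0.9092, 0.4126).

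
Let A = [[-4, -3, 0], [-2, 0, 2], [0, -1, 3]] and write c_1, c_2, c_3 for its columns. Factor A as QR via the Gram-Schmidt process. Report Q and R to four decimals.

Q = [[-0.8944, -0.3586, -0.2673], [-0.4472, 0.7171, 0.5345], [0.0000, -0.5976, 0.8018]], R = [[4.4721, 2.6833, -0.8944], [0.0000, 1.6733, -0.3586], [0.0000, 0.0000, 3.4744]]

c_1 = (-4, -2, 0); ‖c_1‖ = 4.4721, so e_1 = (-0.8944, -0.4472, 0.0000).
e_1·c_2 = (-0.8944)·(-3) + (-0.4472)·0 + 0.0000·(-1) = 2.6833.
u_2 = c_2 − 2.6833·e_1 = (-0.6000, 1.2000, -1.0000).
‖u_2‖ = 1.6733, so e_2 = (-0.3586, 0.7171, -0.5976).
e_1·c_3 = (-0.8944)·0 + (-0.4472)·2 + 0.0000·3 = -0.8944; e_2·c_3 = (-0.3586)·0 + 0.7171·2 + (-0.5976)·3 = -0.3586.
u_3 = c_3 + 0.8944·e_1 + 0.3586·e_2 = (-0.9286, 1.8571, 2.7857).
‖u_3‖ = 3.4744, so e_3 = (-0.2673, 0.5345, 0.8018).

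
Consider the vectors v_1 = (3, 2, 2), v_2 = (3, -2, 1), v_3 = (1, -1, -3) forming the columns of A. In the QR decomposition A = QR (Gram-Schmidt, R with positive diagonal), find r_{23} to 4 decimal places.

r_{23} = 1.2173

v_1 = (3, 2, 2); ‖v_1‖ = 4.1231, so e_1 = (0.7276, 0.4851, 0.4851).
e_1·v_2 = 0.7276·3 + 0.4851·(-2) + 0.4851·1 = 1.6977.
u_2 = v_2 − 1.6977·e_1 = (1.7647, -2.8235, 0.1765).
‖u_2‖ = 3.3343, so e_2 = (0.5293, -0.8468, 0.0529).
r_{23} = e_2·v_3 = 1.2173.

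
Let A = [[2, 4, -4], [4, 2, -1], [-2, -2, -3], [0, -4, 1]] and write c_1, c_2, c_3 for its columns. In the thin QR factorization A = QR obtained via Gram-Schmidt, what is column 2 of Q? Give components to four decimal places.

c_1 = (2, 4, -2, 0); ‖c_1‖ = 4.8990, so q_1 = (0.4082, 0.8165, -0.4082, 0.0000).
q_1·c_2 = 0.4082·4 + 0.8165·2 + (-0.4082)·(-2) + 0.0000·(-4) = 4.0825.
u_2 = c_2 − 4.0825·q_1 = (2.3333, -1.3333, -0.3333, -4.0000).
‖u_2‖ = 4.8305, so q_2 = (0.4830, -0.2760, -0.0690, -0.8281).

q_2 = (0.4830, -0.2760, -0.0690, -0.8281)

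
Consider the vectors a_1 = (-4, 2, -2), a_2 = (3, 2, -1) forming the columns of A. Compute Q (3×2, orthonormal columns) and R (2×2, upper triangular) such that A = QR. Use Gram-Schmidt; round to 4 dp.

Q = [[-0.8165, 0.5657], [0.4082, 0.7071], [-0.4082, -0.4243]], R = [[4.8990, -1.2247], [0.0000, 3.5355]]

q_1 = a_1/‖a_1‖ = (-4, 2, -2)/4.8990 = (-0.8165, 0.4082, -0.4082).
r_{12} = q_1·a_2 = -1.2247.
u_2 = a_2 + 1.2247·q_1 = (2.0000, 2.5000, -1.5000).
‖u_2‖ = 3.5355, so q_2 = (0.5657, 0.7071, -0.4243).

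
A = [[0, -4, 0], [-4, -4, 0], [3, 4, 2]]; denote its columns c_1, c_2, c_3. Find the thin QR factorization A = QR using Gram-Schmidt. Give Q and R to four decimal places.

c_1 = (0, -4, 3); ‖c_1‖ = 5.0000, so e_1 = (0.0000, -0.8000, 0.6000).
e_1·c_2 = 0.0000·(-4) + (-0.8000)·(-4) + 0.6000·4 = 5.6000.
u_2 = c_2 − 5.6000·e_1 = (-4.0000, 0.4800, 0.6400).
‖u_2‖ = 4.0792, so e_2 = (-0.9806, 0.1177, 0.1569).
e_1·c_3 = 0.0000·0 + (-0.8000)·0 + 0.6000·2 = 1.2000; e_2·c_3 = (-0.9806)·0 + 0.1177·0 + 0.1569·2 = 0.3138.
u_3 = c_3 − 1.2000·e_1 − 0.3138·e_2 = (0.3077, 0.9231, 1.2308).
‖u_3‖ = 1.5689, so e_3 = (0.1961, 0.5883, 0.7845).

Q = [[0.0000, -0.9806, 0.1961], [-0.8000, 0.1177, 0.5883], [0.6000, 0.1569, 0.7845]], R = [[5.0000, 5.6000, 1.2000], [0.0000, 4.0792, 0.3138], [0.0000, 0.0000, 1.5689]]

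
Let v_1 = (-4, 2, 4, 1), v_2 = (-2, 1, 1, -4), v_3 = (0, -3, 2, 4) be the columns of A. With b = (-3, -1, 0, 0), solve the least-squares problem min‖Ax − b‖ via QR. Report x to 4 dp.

e_1 = v_1/‖v_1‖ = (-4, 2, 4, 1)/6.0828 = (-0.6576, 0.3288, 0.6576, 0.1644).
r_{12} = e_1·v_2 = 1.6440.
u_2 = v_2 − 1.6440·e_1 = (-0.9189, 0.4595, -0.0811, -4.2703).
‖u_2‖ = 4.3929, so e_2 = (-0.2092, 0.1046, -0.0185, -0.9721).
r_{13} = e_1·v_3 = 0.9864; r_{23} = e_2·v_3 = -4.2391.
u_3 = v_3 − 0.9864·e_1 + 4.2391·e_2 = (-0.2381, -2.8810, 1.2731, -0.2829).
‖u_3‖ = 3.1713, so e_3 = (-0.0751, -0.9084, 0.4014, -0.0892).
Qᵀb = (1.6440, 0.5230, 1.1337).
Back-substitute: x_3 = 1.1337/3.1713 = 0.3575.
x_2 = (0.5230 + 4.2391·0.3575)/4.3929 = 0.4640.
x_1 = (1.6440 − 1.6440·0.4640 − 0.9864·0.3575)/6.0828 = 0.0869.

x = (0.0869, 0.4640, 0.3575)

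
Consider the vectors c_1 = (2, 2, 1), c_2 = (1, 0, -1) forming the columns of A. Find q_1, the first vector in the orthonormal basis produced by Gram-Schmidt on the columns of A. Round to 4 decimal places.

c_1 = (2, 2, 1); ‖c_1‖ = 3.0000, so q_1 = (0.6667, 0.6667, 0.3333).

q_1 = (0.6667, 0.6667, 0.3333)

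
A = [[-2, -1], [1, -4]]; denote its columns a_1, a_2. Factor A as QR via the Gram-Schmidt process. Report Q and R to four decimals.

Q = [[-0.8944, -0.4472], [0.4472, -0.8944]], R = [[2.2361, -0.8944], [0.0000, 4.0249]]

a_1 = (-2, 1); ‖a_1‖ = 2.2361, so q_1 = (-0.8944, 0.4472).
q_1·a_2 = (-0.8944)·(-1) + 0.4472·(-4) = -0.8944.
u_2 = a_2 + 0.8944·q_1 = (-1.8000, -3.6000).
‖u_2‖ = 4.0249, so q_2 = (-0.4472, -0.8944).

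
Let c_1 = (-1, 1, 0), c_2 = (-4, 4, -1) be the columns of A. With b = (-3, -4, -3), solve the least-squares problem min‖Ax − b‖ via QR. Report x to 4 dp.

x = (-12.5000, 3.0000)

c_1 = (-1, 1, 0); ‖c_1‖ = 1.4142, so e_1 = (-0.7071, 0.7071, 0.0000).
e_1·c_2 = (-0.7071)·(-4) + 0.7071·4 + 0.0000·(-1) = 5.6569.
u_2 = c_2 − 5.6569·e_1 = (0.0000, 0.0000, -1.0000).
‖u_2‖ = 1.0000, so e_2 = (0.0000, 0.0000, -1.0000).
Qᵀb = (-0.7071, 3.0000).
Back-substitute: x_2 = 3.0000/1.0000 = 3.0000.
x_1 = (-0.7071 − 5.6569·3.0000)/1.4142 = -12.5000.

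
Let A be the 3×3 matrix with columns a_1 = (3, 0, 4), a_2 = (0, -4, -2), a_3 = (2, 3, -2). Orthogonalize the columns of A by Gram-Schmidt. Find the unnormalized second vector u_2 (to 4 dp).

a_1 = (3, 0, 4); ‖a_1‖ = 5.0000, so q_1 = (0.6000, 0.0000, 0.8000).
q_1·a_2 = 0.6000·0 + 0.0000·(-4) + 0.8000·(-2) = -1.6000.
u_2 = a_2 + 1.6000·q_1 = (0.9600, -4.0000, -0.7200).

u_2 = (0.9600, -4.0000, -0.7200)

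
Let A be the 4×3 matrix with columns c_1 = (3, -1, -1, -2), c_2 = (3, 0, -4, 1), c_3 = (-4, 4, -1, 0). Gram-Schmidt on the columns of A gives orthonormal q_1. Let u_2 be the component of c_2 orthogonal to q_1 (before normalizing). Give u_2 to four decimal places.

u_2 = (0.8000, 0.7333, -3.2667, 2.4667)

c_1 = (3, -1, -1, -2); ‖c_1‖ = 3.8730, so q_1 = (0.7746, -0.2582, -0.2582, -0.5164).
q_1·c_2 = 0.7746·3 + (-0.2582)·0 + (-0.2582)·(-4) + (-0.5164)·1 = 2.8402.
u_2 = c_2 − 2.8402·q_1 = (0.8000, 0.7333, -3.2667, 2.4667).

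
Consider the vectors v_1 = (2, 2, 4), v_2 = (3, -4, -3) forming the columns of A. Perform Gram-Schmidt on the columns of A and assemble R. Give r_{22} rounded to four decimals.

v_1 = (2, 2, 4); ‖v_1‖ = 4.8990, so e_1 = (0.4082, 0.4082, 0.8165).
e_1·v_2 = 0.4082·3 + 0.4082·(-4) + 0.8165·(-3) = -2.8577.
u_2 = v_2 + 2.8577·e_1 = (4.1667, -2.8333, -0.6667).
r_{22} = ‖u_2‖ = 5.0827.

r_{22} = 5.0827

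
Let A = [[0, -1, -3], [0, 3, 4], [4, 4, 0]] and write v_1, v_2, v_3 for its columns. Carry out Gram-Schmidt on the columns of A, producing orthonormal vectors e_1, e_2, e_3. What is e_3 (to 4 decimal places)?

e_3 = (-0.9487, -0.3162, 0.0000)

v_1 = (0, 0, 4); ‖v_1‖ = 4.0000, so e_1 = (0.0000, 0.0000, 1.0000).
e_1·v_2 = 0.0000·(-1) + 0.0000·3 + 1.0000·4 = 4.0000.
u_2 = v_2 − 4.0000·e_1 = (-1.0000, 3.0000, 0.0000).
‖u_2‖ = 3.1623, so e_2 = (-0.3162, 0.9487, 0.0000).
e_1·v_3 = 0.0000·(-3) + 0.0000·4 + 1.0000·0 = 0.0000; e_2·v_3 = (-0.3162)·(-3) + 0.9487·4 + 0.0000·0 = 4.7434.
u_3 = v_3 + 0.0000·e_1 − 4.7434·e_2 = (-1.5000, -0.5000, 0.0000).
‖u_3‖ = 1.5811, so e_3 = (-0.9487, -0.3162, 0.0000).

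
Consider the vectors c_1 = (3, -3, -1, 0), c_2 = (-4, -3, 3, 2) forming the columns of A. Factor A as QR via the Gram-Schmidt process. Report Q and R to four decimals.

Q = [[0.6882, -0.5080], [-0.6882, -0.6569], [-0.2294, 0.4467], [0.0000, 0.3328]], R = [[4.3589, -1.3765], [0.0000, 6.0088]]

q_1 = c_1/‖c_1‖ = (3, -3, -1, 0)/4.3589 = (0.6882, -0.6882, -0.2294, 0.0000).
r_{12} = q_1·c_2 = -1.3765.
u_2 = c_2 + 1.3765·q_1 = (-3.0526, -3.9474, 2.6842, 2.0000).
‖u_2‖ = 6.0088, so q_2 = (-0.5080, -0.6569, 0.4467, 0.3328).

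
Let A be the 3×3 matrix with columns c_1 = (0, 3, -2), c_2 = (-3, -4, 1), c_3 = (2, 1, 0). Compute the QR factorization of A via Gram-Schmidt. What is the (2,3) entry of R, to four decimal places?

r_{23} = -2.0482

c_1 = (0, 3, -2); ‖c_1‖ = 3.6056, so q_1 = (0.0000, 0.8321, -0.5547).
q_1·c_2 = 0.0000·(-3) + 0.8321·(-4) + (-0.5547)·1 = -3.8829.
u_2 = c_2 + 3.8829·q_1 = (-3.0000, -0.7692, -1.1538).
‖u_2‖ = 3.3050, so q_2 = (-0.9077, -0.2327, -0.3491).
r_{23} = q_2·c_3 = -2.0482.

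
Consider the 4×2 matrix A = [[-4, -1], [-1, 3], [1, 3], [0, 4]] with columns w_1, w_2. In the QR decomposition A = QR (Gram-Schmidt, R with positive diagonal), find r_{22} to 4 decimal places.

r_{22} = 5.8405

w_1 = (-4, -1, 1, 0); ‖w_1‖ = 4.2426, so e_1 = (-0.9428, -0.2357, 0.2357, 0.0000).
e_1·w_2 = (-0.9428)·(-1) + (-0.2357)·3 + 0.2357·3 + 0.0000·4 = 0.9428.
u_2 = w_2 − 0.9428·e_1 = (-0.1111, 3.2222, 2.7778, 4.0000).
r_{22} = ‖u_2‖ = 5.8405.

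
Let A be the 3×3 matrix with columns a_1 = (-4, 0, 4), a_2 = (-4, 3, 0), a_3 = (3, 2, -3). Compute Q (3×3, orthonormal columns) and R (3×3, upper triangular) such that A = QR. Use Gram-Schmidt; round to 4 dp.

Q = [[-0.7071, -0.4851, 0.5145], [0.0000, 0.7276, 0.6860], [0.7071, -0.4851, 0.5145]], R = [[5.6569, 2.8284, -4.2426], [0.0000, 4.1231, 1.4552], [0.0000, 0.0000, 1.3720]]

e_1 = a_1/‖a_1‖ = (-4, 0, 4)/5.6569 = (-0.7071, 0.0000, 0.7071).
r_{12} = e_1·a_2 = 2.8284.
u_2 = a_2 − 2.8284·e_1 = (-2.0000, 3.0000, -2.0000).
‖u_2‖ = 4.1231, so e_2 = (-0.4851, 0.7276, -0.4851).
r_{13} = e_1·a_3 = -4.2426; r_{23} = e_2·a_3 = 1.4552.
u_3 = a_3 + 4.2426·e_1 − 1.4552·e_2 = (0.7059, 0.9412, 0.7059).
‖u_3‖ = 1.3720, so e_3 = (0.5145, 0.6860, 0.5145).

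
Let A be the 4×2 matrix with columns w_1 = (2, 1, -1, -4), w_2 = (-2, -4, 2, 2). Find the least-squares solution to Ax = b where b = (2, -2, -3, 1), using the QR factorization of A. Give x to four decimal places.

x = (0.0959, 0.0616)

q_1 = w_1/‖w_1‖ = (2, 1, -1, -4)/4.6904 = (0.4264, 0.2132, -0.2132, -0.8528).
r_{12} = q_1·w_2 = -3.8376.
u_2 = w_2 + 3.8376·q_1 = (-0.3636, -3.1818, 1.1818, -1.2727).
‖u_2‖ = 3.6432, so q_2 = (-0.0998, -0.8734, 0.3244, -0.3493).
Qᵀb = (0.2132, 0.2246).
Back-substitute: x_2 = 0.2246/3.6432 = 0.0616.
x_1 = (0.2132 + 3.8376·0.0616)/4.6904 = 0.0959.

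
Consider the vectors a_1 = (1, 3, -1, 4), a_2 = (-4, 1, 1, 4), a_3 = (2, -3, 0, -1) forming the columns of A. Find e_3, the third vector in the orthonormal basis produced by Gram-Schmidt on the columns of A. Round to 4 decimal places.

e_1 = a_1/‖a_1‖ = (1, 3, -1, 4)/5.1962 = (0.1925, 0.5774, -0.1925, 0.7698).
r_{12} = e_1·a_2 = 2.6943.
u_2 = a_2 − 2.6943·e_1 = (-4.5185, -0.5556, 1.5185, 1.9259).
‖u_2‖ = 5.1711, so e_2 = (-0.8738, -0.1074, 0.2937, 0.3724).
r_{13} = e_1·a_3 = -2.1170; r_{23} = e_2·a_3 = -1.7977.
u_3 = a_3 + 2.1170·e_1 + 1.7977·e_2 = (0.8366, -1.9709, 0.1205, 1.2992).
‖u_3‖ = 2.5073, so e_3 = (0.3336, -0.7861, 0.0481, 0.5181).

e_3 = (0.3336, -0.7861, 0.0481, 0.5181)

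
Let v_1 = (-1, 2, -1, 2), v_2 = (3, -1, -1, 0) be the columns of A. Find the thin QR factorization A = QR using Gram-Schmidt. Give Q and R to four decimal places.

q_1 = v_1/‖v_1‖ = (-1, 2, -1, 2)/3.1623 = (-0.3162, 0.6325, -0.3162, 0.6325).
r_{12} = q_1·v_2 = -1.2649.
u_2 = v_2 + 1.2649·q_1 = (2.6000, -0.2000, -1.4000, 0.8000).
‖u_2‖ = 3.0659, so q_2 = (0.8480, -0.0652, -0.4566, 0.2609).

Q = [[-0.3162, 0.8480], [0.6325, -0.0652], [-0.3162, -0.4566], [0.6325, 0.2609]], R = [[3.1623, -1.2649], [0.0000, 3.0659]]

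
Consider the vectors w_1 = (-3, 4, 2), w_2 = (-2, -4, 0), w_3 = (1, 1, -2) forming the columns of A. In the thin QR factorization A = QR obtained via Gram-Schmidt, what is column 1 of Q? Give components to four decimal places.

w_1 = (-3, 4, 2); ‖w_1‖ = 5.3852, so e_1 = (-0.5571, 0.7428, 0.3714).

e_1 = (-0.5571, 0.7428, 0.3714)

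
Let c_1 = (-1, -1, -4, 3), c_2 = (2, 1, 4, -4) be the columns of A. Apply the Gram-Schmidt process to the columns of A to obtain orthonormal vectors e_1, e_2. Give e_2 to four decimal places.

c_1 = (-1, -1, -4, 3); ‖c_1‖ = 5.1962, so e_1 = (-0.1925, -0.1925, -0.7698, 0.5774).
e_1·c_2 = (-0.1925)·2 + (-0.1925)·1 + (-0.7698)·4 + 0.5774·(-4) = -5.9660.
u_2 = c_2 + 5.9660·e_1 = (0.8519, -0.1481, -0.5926, -0.5556).
‖u_2‖ = 1.1863, so e_2 = (0.7180, -0.1249, -0.4995, -0.4683).

e_2 = (0.7180, -0.1249, -0.4995, -0.4683)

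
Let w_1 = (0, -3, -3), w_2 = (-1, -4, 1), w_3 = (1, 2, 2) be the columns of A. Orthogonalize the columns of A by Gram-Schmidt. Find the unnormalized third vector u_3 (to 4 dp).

q_1 = w_1/‖w_1‖ = (0, -3, -3)/4.2426 = (0.0000, -0.7071, -0.7071).
r_{12} = q_1·w_2 = 2.1213.
u_2 = w_2 − 2.1213·q_1 = (-1.0000, -2.5000, 2.5000).
‖u_2‖ = 3.6742, so q_2 = (-0.2722, -0.6804, 0.6804).
r_{13} = q_1·w_3 = -2.8284; r_{23} = q_2·w_3 = -0.2722.
u_3 = w_3 + 2.8284·q_1 + 0.2722·q_2 = (0.9259, -0.1852, 0.1852).

u_3 = (0.9259, -0.1852, 0.1852)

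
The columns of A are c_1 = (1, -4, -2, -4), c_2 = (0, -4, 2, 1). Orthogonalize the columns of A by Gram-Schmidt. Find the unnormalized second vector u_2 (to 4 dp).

c_1 = (1, -4, -2, -4); ‖c_1‖ = 6.0828, so e_1 = (0.1644, -0.6576, -0.3288, -0.6576).
e_1·c_2 = 0.1644·0 + (-0.6576)·(-4) + (-0.3288)·2 + (-0.6576)·1 = 1.3152.
u_2 = c_2 − 1.3152·e_1 = (-0.2162, -3.1351, 2.4324, 1.8649).

u_2 = (-0.2162, -3.1351, 2.4324, 1.8649)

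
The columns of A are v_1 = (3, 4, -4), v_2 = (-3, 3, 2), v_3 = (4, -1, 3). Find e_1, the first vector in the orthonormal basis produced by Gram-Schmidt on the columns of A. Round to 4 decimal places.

e_1 = (0.4685, 0.6247, -0.6247)

v_1 = (3, 4, -4); ‖v_1‖ = 6.4031, so e_1 = (0.4685, 0.6247, -0.6247).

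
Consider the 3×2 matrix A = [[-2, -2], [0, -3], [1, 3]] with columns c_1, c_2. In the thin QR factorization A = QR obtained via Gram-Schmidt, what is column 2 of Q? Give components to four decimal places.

q_1 = c_1/‖c_1‖ = (-2, 0, 1)/2.2361 = (-0.8944, 0.0000, 0.4472).
r_{12} = q_1·c_2 = 3.1305.
u_2 = c_2 − 3.1305·q_1 = (0.8000, -3.0000, 1.6000).
‖u_2‖ = 3.4928, so q_2 = (0.2290, -0.8589, 0.4581).

q_2 = (0.2290, -0.8589, 0.4581)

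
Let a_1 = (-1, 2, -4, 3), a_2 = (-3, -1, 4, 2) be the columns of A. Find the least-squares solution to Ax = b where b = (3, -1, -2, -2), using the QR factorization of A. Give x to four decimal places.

x = (-0.3297, -0.7656)

a_1 = (-1, 2, -4, 3); ‖a_1‖ = 5.4772, so q_1 = (-0.1826, 0.3651, -0.7303, 0.5477).
q_1·a_2 = (-0.1826)·(-3) + 0.3651·(-1) + (-0.7303)·4 + 0.5477·2 = -1.6432.
u_2 = a_2 + 1.6432·q_1 = (-3.3000, -0.4000, 2.8000, 2.9000).
‖u_2‖ = 5.2249, so q_2 = (-0.6316, -0.0766, 0.5359, 0.5550).
Qᵀb = (-0.5477, -4.0000).
Back-substitute: x_2 = -4.0000/5.2249 = -0.7656.
x_1 = (-0.5477 + 1.6432·(-0.7656))/5.4772 = -0.3297.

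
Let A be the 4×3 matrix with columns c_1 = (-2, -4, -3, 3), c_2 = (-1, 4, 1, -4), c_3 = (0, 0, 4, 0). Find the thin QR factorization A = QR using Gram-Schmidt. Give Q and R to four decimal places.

c_1 = (-2, -4, -3, 3); ‖c_1‖ = 6.1644, so q_1 = (-0.3244, -0.6489, -0.4867, 0.4867).
q_1·c_2 = (-0.3244)·(-1) + (-0.6489)·4 + (-0.4867)·1 + 0.4867·(-4) = -4.7044.
u_2 = c_2 + 4.7044·q_1 = (-2.5263, 0.9474, -1.2895, -1.7105).
‖u_2‖ = 3.4451, so q_2 = (-0.7333, 0.2750, -0.3743, -0.4965).
q_1·c_3 = (-0.3244)·0 + (-0.6489)·0 + (-0.4867)·4 + 0.4867·0 = -1.9467; q_2·c_3 = (-0.7333)·0 + 0.2750·0 + (-0.3743)·4 + (-0.4965)·0 = -1.4972.
u_3 = c_3 + 1.9467·q_1 + 1.4972·q_2 = (-1.7295, -0.8514, 2.4922, 0.2040).
‖u_3‖ = 3.1574, so q_3 = (-0.5478, -0.2697, 0.7893, 0.0646).

Q = [[-0.3244, -0.7333, -0.5478], [-0.6489, 0.2750, -0.2697], [-0.4867, -0.3743, 0.7893], [0.4867, -0.4965, 0.0646]], R = [[6.1644, -4.7044, -1.9467], [0.0000, 3.4451, -1.4972], [0.0000, 0.0000, 3.1574]]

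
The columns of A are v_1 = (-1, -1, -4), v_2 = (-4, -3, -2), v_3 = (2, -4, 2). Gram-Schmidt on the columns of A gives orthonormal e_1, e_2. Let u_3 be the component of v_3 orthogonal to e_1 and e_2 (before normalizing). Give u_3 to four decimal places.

u_3 = (2.6263, -3.6768, 0.2626)

v_1 = (-1, -1, -4); ‖v_1‖ = 4.2426, so e_1 = (-0.2357, -0.2357, -0.9428).
e_1·v_2 = (-0.2357)·(-4) + (-0.2357)·(-3) + (-0.9428)·(-2) = 3.5355.
u_2 = v_2 − 3.5355·e_1 = (-3.1667, -2.1667, 1.3333).
‖u_2‖ = 4.0620, so e_2 = (-0.7796, -0.5334, 0.3282).
e_1·v_3 = (-0.2357)·2 + (-0.2357)·(-4) + (-0.9428)·2 = -1.4142; e_2·v_3 = (-0.7796)·2 + (-0.5334)·(-4) + 0.3282·2 = 1.2309.
u_3 = v_3 + 1.4142·e_1 − 1.2309·e_2 = (2.6263, -3.6768, 0.2626).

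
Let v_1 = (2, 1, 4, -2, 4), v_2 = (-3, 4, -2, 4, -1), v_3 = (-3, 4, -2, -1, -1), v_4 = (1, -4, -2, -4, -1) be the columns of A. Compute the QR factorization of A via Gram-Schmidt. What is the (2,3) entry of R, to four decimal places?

q_1 = v_1/‖v_1‖ = (2, 1, 4, -2, 4)/6.4031 = (0.3123, 0.1562, 0.6247, -0.3123, 0.6247).
r_{12} = q_1·v_2 = -3.4358.
u_2 = v_2 + 3.4358·q_1 = (-1.9268, 4.5366, 0.1463, 2.9268, 1.1463).
‖u_2‖ = 5.8477, so q_2 = (-0.3295, 0.7758, 0.0250, 0.5005, 0.1960).
r_{23} = q_2·v_3 = 3.3451.

r_{23} = 3.3451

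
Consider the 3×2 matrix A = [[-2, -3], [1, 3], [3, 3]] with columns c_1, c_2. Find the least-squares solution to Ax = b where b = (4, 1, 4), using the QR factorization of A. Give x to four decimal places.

x = (1.5000, -0.8889)

c_1 = (-2, 1, 3); ‖c_1‖ = 3.7417, so e_1 = (-0.5345, 0.2673, 0.8018).
e_1·c_2 = (-0.5345)·(-3) + 0.2673·3 + 0.8018·3 = 4.8107.
u_2 = c_2 − 4.8107·e_1 = (-0.4286, 1.7143, -0.8571).
‖u_2‖ = 1.9640, so e_2 = (-0.2182, 0.8729, -0.4364).
Qᵀb = (1.3363, -1.7457).
Back-substitute: x_2 = -1.7457/1.9640 = -0.8889.
x_1 = (1.3363 − 4.8107·(-0.8889))/3.7417 = 1.5000.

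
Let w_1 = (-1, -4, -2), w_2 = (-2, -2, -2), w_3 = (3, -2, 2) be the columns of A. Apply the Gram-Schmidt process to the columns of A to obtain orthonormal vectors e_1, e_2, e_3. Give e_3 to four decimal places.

e_3 = (-0.5345, -0.2673, 0.8018)

w_1 = (-1, -4, -2); ‖w_1‖ = 4.5826, so e_1 = (-0.2182, -0.8729, -0.4364).
e_1·w_2 = (-0.2182)·(-2) + (-0.8729)·(-2) + (-0.4364)·(-2) = 3.0551.
u_2 = w_2 − 3.0551·e_1 = (-1.3333, 0.6667, -0.6667).
‖u_2‖ = 1.6330, so e_2 = (-0.8165, 0.4082, -0.4082).
e_1·w_3 = (-0.2182)·3 + (-0.8729)·(-2) + (-0.4364)·2 = 0.2182; e_2·w_3 = (-0.8165)·3 + 0.4082·(-2) + (-0.4082)·2 = -4.0825.
u_3 = w_3 − 0.2182·e_1 + 4.0825·e_2 = (-0.2857, -0.1429, 0.4286).
‖u_3‖ = 0.5345, so e_3 = (-0.5345, -0.2673, 0.8018).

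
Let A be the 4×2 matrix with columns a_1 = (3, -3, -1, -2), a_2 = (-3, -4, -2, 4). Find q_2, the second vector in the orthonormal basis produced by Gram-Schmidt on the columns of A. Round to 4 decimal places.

a_1 = (3, -3, -1, -2); ‖a_1‖ = 4.7958, so q_1 = (0.6255, -0.6255, -0.2085, -0.4170).
q_1·a_2 = 0.6255·(-3) + (-0.6255)·(-4) + (-0.2085)·(-2) + (-0.4170)·4 = -0.6255.
u_2 = a_2 + 0.6255·q_1 = (-2.6087, -4.3913, -2.1304, 3.7391).
‖u_2‖ = 6.6790, so q_2 = (-0.3906, -0.6575, -0.3190, 0.5598).

q_2 = (-0.3906, -0.6575, -0.3190, 0.5598)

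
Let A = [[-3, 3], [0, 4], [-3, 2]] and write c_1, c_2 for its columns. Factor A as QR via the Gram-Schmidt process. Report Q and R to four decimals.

Q = [[-0.7071, 0.1231], [0.0000, 0.9847], [-0.7071, -0.1231]], R = [[4.2426, -3.5355], [0.0000, 4.0620]]

e_1 = c_1/‖c_1‖ = (-3, 0, -3)/4.2426 = (-0.7071, 0.0000, -0.7071).
r_{12} = e_1·c_2 = -3.5355.
u_2 = c_2 + 3.5355·e_1 = (0.5000, 4.0000, -0.5000).
‖u_2‖ = 4.0620, so e_2 = (0.1231, 0.9847, -0.1231).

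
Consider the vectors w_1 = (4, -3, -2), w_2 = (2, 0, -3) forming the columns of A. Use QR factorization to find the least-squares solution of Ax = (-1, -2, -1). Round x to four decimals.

x = (0.2099, -0.1492)

q_1 = w_1/‖w_1‖ = (4, -3, -2)/5.3852 = (0.7428, -0.5571, -0.3714).
r_{12} = q_1·w_2 = 2.5997.
u_2 = w_2 − 2.5997·q_1 = (0.0690, 1.4483, -2.0345).
‖u_2‖ = 2.4983, so q_2 = (0.0276, 0.5797, -0.8144).
Qᵀb = (0.7428, -0.3727).
Back-substitute: x_2 = -0.3727/2.4983 = -0.1492.
x_1 = (0.7428 − 2.5997·(-0.1492))/5.3852 = 0.2099.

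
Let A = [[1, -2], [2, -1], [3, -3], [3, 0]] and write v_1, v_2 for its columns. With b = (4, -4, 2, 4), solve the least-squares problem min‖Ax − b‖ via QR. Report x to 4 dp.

v_1 = (1, 2, 3, 3); ‖v_1‖ = 4.7958, so e_1 = (0.2085, 0.4170, 0.6255, 0.6255).
e_1·v_2 = 0.2085·(-2) + 0.4170·(-1) + 0.6255·(-3) + 0.6255·0 = -2.7107.
u_2 = v_2 + 2.7107·e_1 = (-1.4348, 0.1304, -1.3043, 1.6957).
‖u_2‖ = 2.5792, so e_2 = (-0.5563, 0.0506, -0.5057, 0.6574).
Qᵀb = (2.9192, -0.8092).
Back-substitute: x_2 = -0.8092/2.5792 = -0.3137.
x_1 = (2.9192 + 2.7107·(-0.3137))/4.7958 = 0.4314.

x = (0.4314, -0.3137)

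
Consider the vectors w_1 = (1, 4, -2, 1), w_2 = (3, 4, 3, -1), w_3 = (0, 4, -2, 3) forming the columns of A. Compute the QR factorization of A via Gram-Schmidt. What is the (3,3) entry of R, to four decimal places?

w_1 = (1, 4, -2, 1); ‖w_1‖ = 4.6904, so q_1 = (0.2132, 0.8528, -0.4264, 0.2132).
q_1·w_2 = 0.2132·3 + 0.8528·4 + (-0.4264)·3 + 0.2132·(-1) = 2.5584.
u_2 = w_2 − 2.5584·q_1 = (2.4545, 1.8182, 4.0909, -1.5455).
‖u_2‖ = 5.3343, so q_2 = (0.4601, 0.3408, 0.7669, -0.2897).
q_1·w_3 = 0.2132·0 + 0.8528·4 + (-0.4264)·(-2) + 0.2132·3 = 4.9036; q_2·w_3 = 0.4601·0 + 0.3408·4 + 0.7669·(-2) + (-0.2897)·3 = -1.0396.
u_3 = w_3 − 4.9036·q_1 + 1.0396·q_2 = (-0.5671, 0.1725, 0.8882, 1.6534).
r_{33} = ‖u_3‖ = 1.9682.

r_{33} = 1.9682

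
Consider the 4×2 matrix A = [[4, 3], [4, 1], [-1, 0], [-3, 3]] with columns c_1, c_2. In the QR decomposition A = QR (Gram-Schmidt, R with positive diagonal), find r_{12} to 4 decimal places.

c_1 = (4, 4, -1, -3); ‖c_1‖ = 6.4807, so q_1 = (0.6172, 0.6172, -0.1543, -0.4629).
r_{12} = q_1·c_2 = 1.0801.

r_{12} = 1.0801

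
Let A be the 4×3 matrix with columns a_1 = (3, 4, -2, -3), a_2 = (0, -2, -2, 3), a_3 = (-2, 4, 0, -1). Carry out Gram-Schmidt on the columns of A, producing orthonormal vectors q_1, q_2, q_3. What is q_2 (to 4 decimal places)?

a_1 = (3, 4, -2, -3); ‖a_1‖ = 6.1644, so q_1 = (0.4867, 0.6489, -0.3244, -0.4867).
q_1·a_2 = 0.4867·0 + 0.6489·(-2) + (-0.3244)·(-2) + (-0.4867)·3 = -2.1089.
u_2 = a_2 + 2.1089·q_1 = (1.0263, -0.6316, -2.6842, 1.9737).
‖u_2‖ = 3.5430, so q_2 = (0.2897, -0.1783, -0.7576, 0.5571).

q_2 = (0.2897, -0.1783, -0.7576, 0.5571)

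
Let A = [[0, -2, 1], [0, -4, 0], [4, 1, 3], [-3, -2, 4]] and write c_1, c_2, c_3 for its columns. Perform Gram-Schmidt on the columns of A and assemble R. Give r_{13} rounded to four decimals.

r_{13} = 0.0000

q_1 = c_1/‖c_1‖ = (0, 0, 4, -3)/5.0000 = (0.0000, 0.0000, 0.8000, -0.6000).
r_{13} = q_1·c_3 = 0.0000.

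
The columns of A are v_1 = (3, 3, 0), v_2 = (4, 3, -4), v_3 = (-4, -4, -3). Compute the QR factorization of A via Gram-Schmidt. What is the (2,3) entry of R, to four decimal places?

r_{23} = 2.9542

v_1 = (3, 3, 0); ‖v_1‖ = 4.2426, so e_1 = (0.7071, 0.7071, 0.0000).
e_1·v_2 = 0.7071·4 + 0.7071·3 + 0.0000·(-4) = 4.9497.
u_2 = v_2 − 4.9497·e_1 = (0.5000, -0.5000, -4.0000).
‖u_2‖ = 4.0620, so e_2 = (0.1231, -0.1231, -0.9847).
r_{23} = e_2·v_3 = 2.9542.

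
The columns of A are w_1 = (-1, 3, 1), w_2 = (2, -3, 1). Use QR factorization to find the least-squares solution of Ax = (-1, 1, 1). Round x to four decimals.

x = (0.5556, 0.1111)

w_1 = (-1, 3, 1); ‖w_1‖ = 3.3166, so e_1 = (-0.3015, 0.9045, 0.3015).
e_1·w_2 = (-0.3015)·2 + 0.9045·(-3) + 0.3015·1 = -3.0151.
u_2 = w_2 + 3.0151·e_1 = (1.0909, -0.2727, 1.9091).
‖u_2‖ = 2.2156, so e_2 = (0.4924, -0.1231, 0.8616).
Qᵀb = (1.5076, 0.2462).
Back-substitute: x_2 = 0.2462/2.2156 = 0.1111.
x_1 = (1.5076 + 3.0151·0.1111)/3.3166 = 0.5556.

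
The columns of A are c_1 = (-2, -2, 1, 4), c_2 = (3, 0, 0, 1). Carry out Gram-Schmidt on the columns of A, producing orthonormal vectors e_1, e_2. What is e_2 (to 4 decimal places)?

c_1 = (-2, -2, 1, 4); ‖c_1‖ = 5.0000, so e_1 = (-0.4000, -0.4000, 0.2000, 0.8000).
e_1·c_2 = (-0.4000)·3 + (-0.4000)·0 + 0.2000·0 + 0.8000·1 = -0.4000.
u_2 = c_2 + 0.4000·e_1 = (2.8400, -0.1600, 0.0800, 1.3200).
‖u_2‖ = 3.1369, so e_2 = (0.9054, -0.0510, 0.0255, 0.4208).

e_2 = (0.9054, -0.0510, 0.0255, 0.4208)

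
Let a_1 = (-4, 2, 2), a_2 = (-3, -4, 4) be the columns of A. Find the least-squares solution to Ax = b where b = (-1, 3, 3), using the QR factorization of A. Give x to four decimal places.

x = (0.7381, -0.1429)

a_1 = (-4, 2, 2); ‖a_1‖ = 4.8990, so e_1 = (-0.8165, 0.4082, 0.4082).
e_1·a_2 = (-0.8165)·(-3) + 0.4082·(-4) + 0.4082·4 = 2.4495.
u_2 = a_2 − 2.4495·e_1 = (-1.0000, -5.0000, 3.0000).
‖u_2‖ = 5.9161, so e_2 = (-0.1690, -0.8452, 0.5071).
Qᵀb = (3.2660, -0.8452).
Back-substitute: x_2 = -0.8452/5.9161 = -0.1429.
x_1 = (3.2660 − 2.4495·(-0.1429))/4.8990 = 0.7381.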